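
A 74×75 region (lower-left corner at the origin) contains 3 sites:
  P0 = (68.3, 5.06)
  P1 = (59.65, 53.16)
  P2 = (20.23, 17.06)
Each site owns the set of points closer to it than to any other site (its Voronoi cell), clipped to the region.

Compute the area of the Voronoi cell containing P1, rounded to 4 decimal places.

1. box [0,74]×[0,75]: [(0, 0) (74, 0) (74, 75) (0, 75)]
2. ⊥bis P1·P0 via (63.975,29.11): [(0, 17.6051) (74, 30.9128) (74, 75) (0, 75)]  |A|=3754.835
3. ⊥bis P1·P2 via (39.94,35.11): [(48.0563, 26.2473) (74, 30.9128) (74, 75) (3.4096, 75)]  |A|=2292.6297
4. canonical 4-gon: [(48.0563, 26.2473) (74, 30.9128) (74, 75) (3.4096, 75)]
5. shoelace: 2292.6297

Area of P1's cell: 2292.6297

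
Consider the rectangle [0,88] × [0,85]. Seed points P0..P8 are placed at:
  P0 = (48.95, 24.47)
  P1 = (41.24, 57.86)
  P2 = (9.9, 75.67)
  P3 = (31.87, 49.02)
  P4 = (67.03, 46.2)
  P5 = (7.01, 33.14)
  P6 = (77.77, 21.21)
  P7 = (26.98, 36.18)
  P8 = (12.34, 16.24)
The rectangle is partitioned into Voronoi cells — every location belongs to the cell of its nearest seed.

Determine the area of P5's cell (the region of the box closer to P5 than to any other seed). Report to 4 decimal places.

Area of P5's cell: 478.4896

1. box [0,88]×[0,85]: [(0, 0) (88, 0) (88, 85) (0, 85)]
2. ⊥bis P5·P0 via (27.98,28.805): [(0, 0) (22.0253, 0) (39.5968, 85) (0, 85)]  |A|=2618.9421
3. ⊥bis P5·P1 via (24.125,45.5): [(0, 78.9061) (0, 0) (22.0253, 0) (29.8053, 37.6345)]  |A|=1590.3644
4. ⊥bis P5·P2 via (8.455,54.405): [(18.1708, 53.7448) (0, 54.9795) (0, 0) (22.0253, 0) (29.8053, 37.6345)]  |A|=1372.9816
5. ⊥bis P5·P3 via (19.44,41.08): [(11.0405, 54.2293) (0, 54.9795) (0, 0) (22.0253, 0) (27.8091, 27.9783)]  |A|=1211.2031
6. ⊥bis P5·P4 via (37.02,39.67): [(11.0405, 54.2293) (0, 54.9795) (0, 0) (22.0253, 0) (27.8091, 27.9783)]  |A|=1211.2031
7. ⊥bis P5·P6 via (42.39,27.175): [(11.0405, 54.2293) (0, 54.9795) (0, 0) (22.0253, 0) (27.8091, 27.9783)]  |A|=1211.2031
8. ⊥bis P5·P7 via (16.995,34.66): [(14.9469, 48.1138) (11.0405, 54.2293) (0, 54.9795) (0, 0) (22.0253, 0) (22.1669, 0.6851)]  |A|=978.8747
9. ⊥bis P5·P8 via (9.675,24.69): [(18.1079, 27.3496) (14.9469, 48.1138) (11.0405, 54.2293) (0, 54.9795) (0, 21.6387)]  |A|=478.4896
10. canonical 5-gon: [(18.1079, 27.3496) (14.9469, 48.1138) (11.0405, 54.2293) (0, 54.9795) (0, 21.6387)]
11. shoelace: 478.4896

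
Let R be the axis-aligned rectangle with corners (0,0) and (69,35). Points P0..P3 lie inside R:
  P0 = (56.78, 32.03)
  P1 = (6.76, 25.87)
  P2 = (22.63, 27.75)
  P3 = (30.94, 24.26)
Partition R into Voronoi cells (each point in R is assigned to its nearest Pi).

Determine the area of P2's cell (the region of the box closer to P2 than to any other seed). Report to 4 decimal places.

Area of P2's cell: 263.2748

1. box [0,69]×[0,35]: [(0, 0) (69, 0) (69, 35) (0, 35)]
2. ⊥bis P2·P0 via (39.705,29.89): [(0, 0) (43.4511, 0) (39.0646, 35) (0, 35)]  |A|=1444.0241
3. ⊥bis P2·P1 via (14.695,26.81): [(17.871, 0) (43.4511, 0) (39.0646, 35) (13.7248, 35)]  |A|=891.0981
4. ⊥bis P2·P3 via (26.785,26.005): [(17.4293, 3.7283) (30.5627, 35) (13.7248, 35)]  |A|=263.2748
5. canonical 3-gon: [(17.4293, 3.7283) (30.5627, 35) (13.7248, 35)]
6. shoelace: 263.2748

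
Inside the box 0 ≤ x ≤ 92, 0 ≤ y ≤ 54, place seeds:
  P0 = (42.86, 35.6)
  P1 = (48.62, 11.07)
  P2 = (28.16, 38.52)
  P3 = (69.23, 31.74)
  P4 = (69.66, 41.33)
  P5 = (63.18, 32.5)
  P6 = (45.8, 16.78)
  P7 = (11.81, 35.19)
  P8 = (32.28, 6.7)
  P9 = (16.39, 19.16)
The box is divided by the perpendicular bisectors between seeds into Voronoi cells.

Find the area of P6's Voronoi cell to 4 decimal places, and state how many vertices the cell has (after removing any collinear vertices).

Area of P6's cell: 269.2422 (6 vertices)

1. box [0,92]×[0,54]: [(0, 0) (92, 0) (92, 54) (0, 54)]
2. ⊥bis P6·P0 via (44.33,26.19): [(0, 19.2649) (0, 0) (92, 0) (92, 33.6369)]  |A|=2433.4811
3. ⊥bis P6·P1 via (47.21,13.925): [(84.8667, 32.5225) (0, 19.2649) (0, 0) (19.0143, 0)]  |A|=1126.6712
4. ⊥bis P6·P2 via (36.98,27.65): [(84.8667, 32.5225) (32.9992, 24.4199) (2.9034, 0) (19.0143, 0)]  |A|=773.3575
5. ⊥bis P6·P3 via (57.515,24.26): [(60.0614, 20.2719) (55.1986, 27.8879) (32.9992, 24.4199) (2.9034, 0) (19.0143, 0)]  |A|=649.1139
6. ⊥bis P6·P4 via (57.73,29.055): [(60.0614, 20.2719) (55.1986, 27.8879) (32.9992, 24.4199) (2.9034, 0) (19.0143, 0)]  |A|=649.1139
7. ⊥bis P6·P5 via (54.49,24.64): [(58.9412, 19.7187) (52.0038, 27.3888) (32.9992, 24.4199) (2.9034, 0) (19.0143, 0)]  |A|=629.5198
8. ⊥bis P6·P7 via (28.805,25.985): [(58.9412, 19.7187) (52.0038, 27.3888) (32.9992, 24.4199) (24.0042, 17.1213) (14.7307, 0) (19.0143, 0)]  |A|=528.2701
9. ⊥bis P6·P8 via (39.04,11.74): [(40.0481, 10.3879) (58.9412, 19.7187) (52.0038, 27.3888) (32.9992, 24.4199) (30.8727, 22.6945)]  |A|=269.6221
10. ⊥bis P6·P9 via (31.095,17.97): [(31.4181, 21.963) (40.0481, 10.3879) (58.9412, 19.7187) (52.0038, 27.3888) (32.9992, 24.4199) (31.5198, 23.2196)]  |A|=269.2422
11. canonical 6-gon: [(31.4181, 21.963) (40.0481, 10.3879) (58.9412, 19.7187) (52.0038, 27.3888) (32.9992, 24.4199) (31.5198, 23.2196)]
12. shoelace: 269.2422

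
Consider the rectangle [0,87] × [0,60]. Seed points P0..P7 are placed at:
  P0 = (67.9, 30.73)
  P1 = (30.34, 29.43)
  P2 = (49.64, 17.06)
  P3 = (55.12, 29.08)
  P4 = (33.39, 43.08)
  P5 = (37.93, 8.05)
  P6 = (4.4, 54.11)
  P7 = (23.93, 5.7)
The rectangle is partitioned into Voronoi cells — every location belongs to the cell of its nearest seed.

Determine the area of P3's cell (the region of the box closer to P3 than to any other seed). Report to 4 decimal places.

1. box [0,87]×[0,60]: [(0, 0) (87, 0) (87, 60) (0, 60)]
2. ⊥bis P3·P0 via (61.51,29.905): [(0, 0) (65.371, 0) (57.6245, 60) (0, 60)]  |A|=3689.8641
3. ⊥bis P3·P1 via (42.73,29.255): [(42.3168, 0) (65.371, 0) (57.6245, 60) (43.1643, 60)]  |A|=1125.4327
4. ⊥bis P3·P2 via (52.38,23.07): [(42.7049, 27.4809) (63.0187, 18.2198) (57.6245, 60) (43.1643, 60)]  |A|=634.4947
5. ⊥bis P3·P4 via (44.255,36.08): [(42.7944, 33.8129) (42.7049, 27.4809) (63.0187, 18.2198) (57.9653, 57.3603)]  |A|=421.1232
6. ⊥bis P3·P5 via (46.525,18.565): [(42.7944, 33.8129) (42.7049, 27.4809) (63.0187, 18.2198) (57.9653, 57.3603)]  |A|=421.1232
7. ⊥bis P3·P6 via (29.76,41.595): [(42.7944, 33.8129) (42.7049, 27.4809) (63.0187, 18.2198) (57.9653, 57.3603)]  |A|=421.1232
8. ⊥bis P3·P7 via (39.525,17.39): [(42.7944, 33.8129) (42.7049, 27.4809) (63.0187, 18.2198) (57.9653, 57.3603)]  |A|=421.1232
9. canonical 4-gon: [(42.7944, 33.8129) (42.7049, 27.4809) (63.0187, 18.2198) (57.9653, 57.3603)]
10. shoelace: 421.1232

Area of P3's cell: 421.1232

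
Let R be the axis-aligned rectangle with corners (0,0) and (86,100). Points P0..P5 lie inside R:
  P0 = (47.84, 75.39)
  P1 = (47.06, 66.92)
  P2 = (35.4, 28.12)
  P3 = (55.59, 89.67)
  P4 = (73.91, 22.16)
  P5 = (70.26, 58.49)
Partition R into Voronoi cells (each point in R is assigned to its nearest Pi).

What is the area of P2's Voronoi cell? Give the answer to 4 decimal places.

1. box [0,86]×[0,100]: [(0, 0) (86, 0) (86, 100) (0, 100)]
2. ⊥bis P2·P0 via (41.62,51.755): [(0, 62.7081) (0, 0) (86, 0) (86, 40.0756)]  |A|=4419.6971
3. ⊥bis P2·P1 via (41.23,47.52): [(0, 59.9103) (0, 0) (86, 0) (86, 34.0659)]  |A|=4040.9755
4. ⊥bis P2·P3 via (45.495,58.895): [(0, 59.9103) (0, 0) (86, 0) (86, 34.0659)]  |A|=4040.9755
5. ⊥bis P2·P4 via (54.655,25.14): [(57.3681, 42.6703) (0, 59.9103) (0, 0) (50.7642, 0)]  |A|=2801.5288
6. ⊥bis P2·P5 via (52.83,43.305): [(56.7669, 38.786) (51.9696, 44.2926) (0, 59.9103) (0, 0) (50.7642, 0)]  |A|=2790.5567
7. canonical 5-gon: [(56.7669, 38.786) (51.9696, 44.2926) (0, 59.9103) (0, 0) (50.7642, 0)]
8. shoelace: 2790.5567

Area of P2's cell: 2790.5567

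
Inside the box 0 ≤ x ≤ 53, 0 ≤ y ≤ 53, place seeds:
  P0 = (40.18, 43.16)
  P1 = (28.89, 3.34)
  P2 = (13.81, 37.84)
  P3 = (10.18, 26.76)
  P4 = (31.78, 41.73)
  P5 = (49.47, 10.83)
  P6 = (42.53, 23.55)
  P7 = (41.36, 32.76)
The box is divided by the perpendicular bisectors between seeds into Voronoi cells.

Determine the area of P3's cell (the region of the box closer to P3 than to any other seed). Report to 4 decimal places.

Area of P3's cell: 576.4318

1. box [0,53]×[0,53]: [(0, 0) (53, 0) (53, 53) (0, 53)]
2. ⊥bis P3·P0 via (25.18,34.96): [(0, 0) (44.2915, 0) (15.3181, 53) (0, 53)]  |A|=1579.6544
3. ⊥bis P3·P1 via (19.535,15.05): [(0, 0) (0.6964, 0) (31.0397, 24.241) (15.3181, 53) (0, 53)]  |A|=1051.2598
4. ⊥bis P3·P2 via (11.995,32.3): [(0, 36.2298) (0, 0) (0.6964, 0) (31.0397, 24.241) (29.828, 26.4576)]  |A|=597.8589
5. ⊥bis P3·P4 via (20.98,34.245): [(25.3634, 27.9203) (0, 36.2298) (0, 0) (0.6964, 0) (29.0275, 22.6334)]  |A|=585.5326
6. ⊥bis P3·P5 via (29.825,18.795): [(25.3634, 27.9203) (0, 36.2298) (0, 0) (0.6964, 0) (29.0275, 22.6334)]  |A|=585.5326
7. ⊥bis P3·P6 via (26.355,25.155): [(26.4708, 26.3224) (25.3634, 27.9203) (0, 36.2298) (0, 0) (0.6964, 0) (25.8532, 20.0975)]  |A|=576.436
8. ⊥bis P3·P7 via (25.77,29.76): [(26.4575, 26.1875) (26.4164, 26.4009) (25.3634, 27.9203) (0, 36.2298) (0, 0) (0.6964, 0) (25.8532, 20.0975)]  |A|=576.4318
9. canonical 7-gon: [(26.4575, 26.1875) (26.4164, 26.4009) (25.3634, 27.9203) (0, 36.2298) (0, 0) (0.6964, 0) (25.8532, 20.0975)]
10. shoelace: 576.4318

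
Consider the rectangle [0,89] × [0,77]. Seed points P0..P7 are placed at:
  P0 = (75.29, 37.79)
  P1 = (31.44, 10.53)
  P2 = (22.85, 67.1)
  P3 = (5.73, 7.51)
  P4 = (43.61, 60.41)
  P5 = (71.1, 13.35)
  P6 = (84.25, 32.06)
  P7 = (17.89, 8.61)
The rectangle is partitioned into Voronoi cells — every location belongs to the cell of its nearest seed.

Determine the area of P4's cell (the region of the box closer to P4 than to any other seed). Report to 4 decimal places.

1. box [0,89]×[0,77]: [(0, 0) (89, 0) (89, 77) (0, 77)]
2. ⊥bis P4·P0 via (59.45,49.1): [(0, 0) (24.3919, 0) (79.371, 77) (0, 77)]  |A|=3994.8708
3. ⊥bis P4·P1 via (37.525,35.47): [(0, 44.6256) (47.909, 32.9365) (79.371, 77) (0, 77)]  |A|=2524.1976
4. ⊥bis P4·P2 via (33.23,63.755): [(25.0925, 38.5033) (47.909, 32.9365) (79.371, 77) (37.4983, 77)]  |A|=1396.2402
5. ⊥bis P4·P3 via (24.67,33.96): [(25.0925, 38.5033) (47.909, 32.9365) (79.371, 77) (37.4983, 77)]  |A|=1396.2402
6. ⊥bis P4·P5 via (57.355,36.88): [(25.0925, 38.5033) (47.909, 32.9365) (79.371, 77) (37.4983, 77)]  |A|=1396.2402
7. ⊥bis P4·P6 via (63.93,46.235): [(25.0925, 38.5033) (47.909, 32.9365) (79.371, 77) (37.4983, 77)]  |A|=1396.2402
8. ⊥bis P4·P7 via (30.75,34.51): [(25.0925, 38.5033) (47.909, 32.9365) (79.371, 77) (37.4983, 77)]  |A|=1396.2402
9. canonical 4-gon: [(25.0925, 38.5033) (47.909, 32.9365) (79.371, 77) (37.4983, 77)]
10. shoelace: 1396.2402

Area of P4's cell: 1396.2402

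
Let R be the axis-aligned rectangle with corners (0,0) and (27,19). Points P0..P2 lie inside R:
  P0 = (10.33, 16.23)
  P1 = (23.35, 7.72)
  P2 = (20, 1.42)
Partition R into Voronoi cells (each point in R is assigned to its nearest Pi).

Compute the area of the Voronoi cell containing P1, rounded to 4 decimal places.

Area of P1's cell: 137.4714

1. box [0,27]×[0,19]: [(0, 0) (27, 0) (27, 19) (0, 19)]
2. ⊥bis P1·P0 via (16.84,11.975): [(9.013, 0) (27, 0) (27, 19) (21.4316, 19)]  |A|=223.776
3. ⊥bis P1·P2 via (21.675,4.57): [(14.4953, 8.3878) (27, 1.7385) (27, 19) (21.4316, 19)]  |A|=137.4714
4. canonical 4-gon: [(14.4953, 8.3878) (27, 1.7385) (27, 19) (21.4316, 19)]
5. shoelace: 137.4714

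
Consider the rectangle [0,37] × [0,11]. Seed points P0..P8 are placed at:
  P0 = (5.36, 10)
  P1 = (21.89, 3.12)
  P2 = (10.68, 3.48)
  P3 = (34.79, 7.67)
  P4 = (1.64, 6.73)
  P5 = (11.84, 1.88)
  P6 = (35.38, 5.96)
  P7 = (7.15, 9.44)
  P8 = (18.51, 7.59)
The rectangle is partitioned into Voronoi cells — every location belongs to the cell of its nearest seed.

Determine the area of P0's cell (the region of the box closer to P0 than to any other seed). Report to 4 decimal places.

1. box [0,37]×[0,11]: [(0, 0) (37, 0) (37, 11) (0, 11)]
2. ⊥bis P0·P1 via (13.625,6.56): [(0, 0) (10.8946, 0) (15.473, 11) (0, 11)]  |A|=145.022
3. ⊥bis P0·P2 via (8.02,6.74): [(0, 0.1961) (13.2409, 11) (0, 11)]  |A|=71.5269
4. ⊥bis P0·P3 via (20.075,8.835): [(0, 0.1961) (13.2409, 11) (0, 11)]  |A|=71.5269
5. ⊥bis P0·P4 via (3.5,8.365): [(6.2197, 5.271) (13.2409, 11) (1.1837, 11)]  |A|=34.5375
6. ⊥bis P0·P5 via (8.6,5.94): [(6.2197, 5.271) (13.2409, 11) (1.1837, 11)]  |A|=34.5375
7. ⊥bis P0·P6 via (20.37,7.98): [(6.2197, 5.271) (13.2409, 11) (1.1837, 11)]  |A|=34.5375
8. ⊥bis P0·P7 via (6.255,9.72): [(5.2192, 6.4092) (6.6554, 11) (1.1837, 11)]  |A|=12.5598
9. ⊥bis P0·P8 via (11.935,8.795): [(5.2192, 6.4092) (6.6554, 11) (1.1837, 11)]  |A|=12.5598
10. canonical 3-gon: [(5.2192, 6.4092) (6.6554, 11) (1.1837, 11)]
11. shoelace: 12.5598

Area of P0's cell: 12.5598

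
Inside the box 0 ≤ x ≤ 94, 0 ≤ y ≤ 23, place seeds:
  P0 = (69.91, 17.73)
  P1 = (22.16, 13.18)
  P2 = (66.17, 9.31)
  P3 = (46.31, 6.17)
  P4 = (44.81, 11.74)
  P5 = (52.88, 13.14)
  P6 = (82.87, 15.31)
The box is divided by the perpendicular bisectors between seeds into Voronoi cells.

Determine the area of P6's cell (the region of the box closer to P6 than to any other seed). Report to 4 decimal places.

1. box [0,94]×[0,23]: [(0, 0) (94, 0) (94, 23) (0, 23)]
2. ⊥bis P6·P0 via (76.39,16.52): [(73.3052, 0) (94, 0) (94, 23) (77.6, 23)]  |A|=426.5897
3. ⊥bis P6·P1 via (52.515,14.245): [(73.3052, 0) (94, 0) (94, 23) (77.6, 23)]  |A|=426.5897
4. ⊥bis P6·P2 via (74.52,12.31): [(75.2332, 10.3249) (78.9428, 0) (94, 0) (94, 23) (77.6, 23)]  |A|=397.4863
5. ⊥bis P6·P3 via (64.59,10.74): [(75.2332, 10.3249) (78.9428, 0) (94, 0) (94, 23) (77.6, 23)]  |A|=397.4863
6. ⊥bis P6·P4 via (63.84,13.525): [(75.2332, 10.3249) (78.9428, 0) (94, 0) (94, 23) (77.6, 23)]  |A|=397.4863
7. ⊥bis P6·P5 via (67.875,14.225): [(75.2332, 10.3249) (78.9428, 0) (94, 0) (94, 23) (77.6, 23)]  |A|=397.4863
8. canonical 5-gon: [(75.2332, 10.3249) (78.9428, 0) (94, 0) (94, 23) (77.6, 23)]
9. shoelace: 397.4863

Area of P6's cell: 397.4863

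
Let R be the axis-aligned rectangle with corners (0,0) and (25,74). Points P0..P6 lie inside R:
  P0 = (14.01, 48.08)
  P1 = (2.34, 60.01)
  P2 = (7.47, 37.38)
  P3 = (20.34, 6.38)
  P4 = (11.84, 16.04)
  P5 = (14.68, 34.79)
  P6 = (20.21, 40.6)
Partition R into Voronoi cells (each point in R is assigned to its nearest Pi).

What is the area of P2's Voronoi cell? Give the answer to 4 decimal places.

1. box [0,25]×[0,74]: [(0, 0) (25, 0) (25, 74) (0, 74)]
2. ⊥bis P2·P0 via (10.74,42.73): [(0, 49.2944) (0, 0) (25, 0) (25, 34.0141)]  |A|=1041.3565
3. ⊥bis P2·P1 via (4.905,48.695): [(2.0424, 48.0461) (0, 47.5831) (0, 0) (25, 0) (25, 34.0141)]  |A|=1039.6089
4. ⊥bis P2·P3 via (13.905,21.88): [(2.0424, 48.0461) (0, 47.5831) (0, 16.1072) (25, 26.4862) (25, 34.0141)]  |A|=507.1914
5. ⊥bis P2·P4 via (9.655,26.71): [(2.0424, 48.0461) (0, 47.5831) (0, 24.7329) (25, 29.8523) (25, 34.0141)]  |A|=357.2939
6. ⊥bis P2·P5 via (11.075,36.085): [(12.972, 41.3658) (2.0424, 48.0461) (0, 47.5831) (0, 24.7329) (7.5526, 26.2795)]  |A|=210.3384
7. ⊥bis P2·P6 via (13.84,38.99): [(12.972, 41.3658) (2.0424, 48.0461) (0, 47.5831) (0, 24.7329) (7.5526, 26.2795)]  |A|=210.3384
8. canonical 5-gon: [(12.972, 41.3658) (2.0424, 48.0461) (0, 47.5831) (0, 24.7329) (7.5526, 26.2795)]
9. shoelace: 210.3384

Area of P2's cell: 210.3384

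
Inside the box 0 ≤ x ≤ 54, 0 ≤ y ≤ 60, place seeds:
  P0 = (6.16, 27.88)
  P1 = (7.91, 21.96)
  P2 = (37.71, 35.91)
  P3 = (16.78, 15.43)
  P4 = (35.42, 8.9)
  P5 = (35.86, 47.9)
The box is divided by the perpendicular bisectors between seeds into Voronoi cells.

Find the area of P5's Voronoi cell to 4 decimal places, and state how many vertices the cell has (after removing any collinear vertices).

Area of P5's cell: 757.2873 (4 vertices)

1. box [0,54]×[0,60]: [(0, 0) (54, 0) (54, 60) (0, 60)]
2. ⊥bis P5·P0 via (21.01,37.89): [(46.5507, 0) (54, 0) (54, 60) (6.1062, 60)]  |A|=1660.2933
3. ⊥bis P5·P1 via (21.885,34.93): [(25.9781, 30.5197) (54, 0.3265) (54, 60) (6.1062, 60)]  |A|=1542.0426
4. ⊥bis P5·P2 via (36.785,41.905): [(20.0447, 39.3221) (54, 44.5612) (54, 60) (6.1062, 60)]  |A|=757.2873
5. ⊥bis P5·P3 via (26.32,31.665): [(20.0447, 39.3221) (54, 44.5612) (54, 60) (6.1062, 60)]  |A|=757.2873
6. ⊥bis P5·P4 via (35.64,28.4): [(20.0447, 39.3221) (54, 44.5612) (54, 60) (6.1062, 60)]  |A|=757.2873
7. canonical 4-gon: [(20.0447, 39.3221) (54, 44.5612) (54, 60) (6.1062, 60)]
8. shoelace: 757.2873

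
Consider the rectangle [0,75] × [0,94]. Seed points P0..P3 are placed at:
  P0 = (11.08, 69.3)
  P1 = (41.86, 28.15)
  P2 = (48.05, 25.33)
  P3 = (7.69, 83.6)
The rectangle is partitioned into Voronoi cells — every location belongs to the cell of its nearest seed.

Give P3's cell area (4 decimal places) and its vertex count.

Area of P3's cell: 816.3732 (4 vertices)

1. box [0,75]×[0,94]: [(0, 0) (75, 0) (75, 94) (0, 94)]
2. ⊥bis P3·P0 via (9.385,76.45): [(0, 74.2252) (75, 92.0049) (75, 94) (0, 94)]  |A|=816.3732
3. ⊥bis P3·P1 via (24.775,55.875): [(0, 74.2252) (75, 92.0049) (75, 94) (0, 94)]  |A|=816.3732
4. ⊥bis P3·P2 via (27.87,54.465): [(0, 74.2252) (75, 92.0049) (75, 94) (0, 94)]  |A|=816.3732
5. canonical 4-gon: [(0, 74.2252) (75, 92.0049) (75, 94) (0, 94)]
6. shoelace: 816.3732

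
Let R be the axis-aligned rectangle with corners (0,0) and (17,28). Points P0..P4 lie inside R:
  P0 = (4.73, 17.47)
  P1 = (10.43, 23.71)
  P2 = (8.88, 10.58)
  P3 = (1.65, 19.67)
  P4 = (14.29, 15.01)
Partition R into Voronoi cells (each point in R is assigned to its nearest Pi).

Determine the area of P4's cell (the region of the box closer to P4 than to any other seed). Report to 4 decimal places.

Area of P4's cell: 67.0026

1. box [0,17]×[0,28]: [(0, 0) (17, 0) (17, 28) (0, 28)]
2. ⊥bis P4·P0 via (9.51,16.24): [(5.3311, 0) (17, 0) (17, 28) (12.5361, 28)]  |A|=225.8592
3. ⊥bis P4·P1 via (12.36,19.36): [(10.049, 18.3347) (5.3311, 0) (17, 0) (17, 21.4187)]  |A|=181.4133
4. ⊥bis P4·P2 via (11.585,12.795): [(10.049, 18.3347) (9.3316, 15.5468) (17, 6.1821) (17, 21.4187)]  |A|=67.0026
5. ⊥bis P4·P3 via (7.97,17.34): [(10.049, 18.3347) (9.3316, 15.5468) (17, 6.1821) (17, 21.4187)]  |A|=67.0026
6. canonical 4-gon: [(10.049, 18.3347) (9.3316, 15.5468) (17, 6.1821) (17, 21.4187)]
7. shoelace: 67.0026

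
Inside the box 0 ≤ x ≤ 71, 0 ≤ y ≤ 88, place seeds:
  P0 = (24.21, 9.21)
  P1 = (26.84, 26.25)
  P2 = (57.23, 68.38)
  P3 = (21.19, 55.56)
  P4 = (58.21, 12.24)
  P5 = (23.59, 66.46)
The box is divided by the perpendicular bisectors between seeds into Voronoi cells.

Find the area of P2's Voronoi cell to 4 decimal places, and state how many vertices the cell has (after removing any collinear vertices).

1. box [0,71]×[0,88]: [(0, 0) (71, 0) (71, 88) (0, 88)]
2. ⊥bis P2·P0 via (40.72,38.795): [(0, 61.5189) (71, 21.8972) (71, 88) (0, 88)]  |A|=3286.7294
3. ⊥bis P2·P1 via (42.035,47.315): [(0, 77.6365) (71, 26.4214) (71, 88) (0, 88)]  |A|=2553.9447
4. ⊥bis P2·P3 via (39.21,61.97): [(45.2473, 44.9979) (71, 26.4214) (71, 88) (29.9507, 88)]  |A|=1675.5119
5. ⊥bis P2·P4 via (57.72,40.31): [(45.2473, 44.9979) (51.8873, 40.2082) (71, 40.5418) (71, 88) (29.9507, 88)]  |A|=1540.5722
6. ⊥bis P2·P5 via (40.41,67.42): [(41.0098, 56.9102) (45.2473, 44.9979) (51.8873, 40.2082) (71, 40.5418) (71, 88) (39.2354, 88)]  |A|=1396.2428
7. canonical 6-gon: [(41.0098, 56.9102) (45.2473, 44.9979) (51.8873, 40.2082) (71, 40.5418) (71, 88) (39.2354, 88)]
8. shoelace: 1396.2428

Area of P2's cell: 1396.2428 (6 vertices)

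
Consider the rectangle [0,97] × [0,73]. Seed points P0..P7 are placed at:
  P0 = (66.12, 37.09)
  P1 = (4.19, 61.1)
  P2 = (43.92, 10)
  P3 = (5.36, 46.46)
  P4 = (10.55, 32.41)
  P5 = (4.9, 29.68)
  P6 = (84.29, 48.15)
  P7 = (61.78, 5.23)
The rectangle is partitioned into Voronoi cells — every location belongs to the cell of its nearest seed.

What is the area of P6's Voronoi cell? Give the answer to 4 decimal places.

1. box [0,97]×[0,73]: [(0, 0) (97, 0) (97, 73) (0, 73)]
2. ⊥bis P6·P0 via (75.205,42.62): [(97, 6.8139) (97, 73) (56.7128, 73)]  |A|=1333.2249
3. ⊥bis P6·P1 via (44.24,54.625): [(97, 6.8139) (97, 73) (56.7128, 73)]  |A|=1333.2249
4. ⊥bis P6·P2 via (64.105,29.075): [(97, 6.8139) (97, 73) (56.7128, 73)]  |A|=1333.2249
5. ⊥bis P6·P3 via (44.825,47.305): [(97, 6.8139) (97, 73) (56.7128, 73)]  |A|=1333.2249
6. ⊥bis P6·P4 via (47.42,40.28): [(97, 6.8139) (97, 73) (56.7128, 73)]  |A|=1333.2249
7. ⊥bis P6·P5 via (44.595,38.915): [(97, 6.8139) (97, 73) (56.7128, 73)]  |A|=1333.2249
8. ⊥bis P6·P7 via (73.035,26.69): [(90.4663, 17.5479) (97, 14.1212) (97, 73) (56.7128, 73)]  |A|=1309.3529
9. canonical 4-gon: [(90.4663, 17.5479) (97, 14.1212) (97, 73) (56.7128, 73)]
10. shoelace: 1309.3529

Area of P6's cell: 1309.3529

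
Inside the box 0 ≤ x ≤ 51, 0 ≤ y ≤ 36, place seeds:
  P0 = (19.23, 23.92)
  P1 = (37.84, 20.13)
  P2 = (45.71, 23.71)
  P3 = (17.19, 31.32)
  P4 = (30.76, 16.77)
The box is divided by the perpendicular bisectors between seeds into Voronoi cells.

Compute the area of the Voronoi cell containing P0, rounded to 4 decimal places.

Area of P0's cell: 551.8846

1. box [0,51]×[0,36]: [(0, 0) (51, 0) (51, 36) (0, 36)]
2. ⊥bis P0·P1 via (28.535,22.025): [(0, 0) (24.0495, 0) (31.3811, 36) (0, 36)]  |A|=997.7505
3. ⊥bis P0·P2 via (32.47,23.815): [(0, 0) (24.0495, 0) (31.3811, 36) (0, 36)]  |A|=997.7505
4. ⊥bis P0·P3 via (18.21,27.62): [(0, 22.5999) (0, 0) (24.0495, 0) (30.3564, 30.9685)]  |A|=715.4145
5. ⊥bis P0·P4 via (24.995,20.345): [(0, 22.5999) (0, 0) (12.3786, 0) (29.7566, 28.0235) (30.3564, 30.9685)]  |A|=551.8846
6. canonical 5-gon: [(0, 22.5999) (0, 0) (12.3786, 0) (29.7566, 28.0235) (30.3564, 30.9685)]
7. shoelace: 551.8846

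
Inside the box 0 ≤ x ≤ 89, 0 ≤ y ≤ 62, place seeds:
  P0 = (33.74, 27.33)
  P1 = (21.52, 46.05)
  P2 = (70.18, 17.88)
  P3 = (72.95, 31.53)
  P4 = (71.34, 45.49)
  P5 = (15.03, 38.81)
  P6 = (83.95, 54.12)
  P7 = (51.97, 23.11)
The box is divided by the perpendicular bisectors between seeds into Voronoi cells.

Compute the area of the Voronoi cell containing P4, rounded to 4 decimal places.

Area of P4's cell: 679.7319

1. box [0,89]×[0,62]: [(0, 0) (89, 0) (89, 62) (0, 62)]
2. ⊥bis P4·P0 via (52.54,36.41): [(70.1253, 0) (89, 0) (89, 62) (40.1806, 62)]  |A|=2098.5193
3. ⊥bis P4·P1 via (46.43,45.77): [(46.4661, 48.9858) (70.1253, 0) (89, 0) (89, 62) (46.6124, 62)]  |A|=2056.6666
4. ⊥bis P4·P2 via (70.76,31.685): [(46.4661, 48.9858) (54.492, 32.3685) (89, 30.9187) (89, 62) (46.6124, 62)]  |A|=1217.722
5. ⊥bis P4·P3 via (72.145,38.51): [(46.4661, 48.9858) (52.6137, 36.2575) (89, 40.4539) (89, 62) (46.6124, 62)]  |A|=978.5074
6. ⊥bis P4·P5 via (43.185,42.15): [(46.4661, 48.9858) (52.6137, 36.2575) (89, 40.4539) (89, 62) (46.6124, 62)]  |A|=978.5074
7. ⊥bis P4·P6 via (77.645,49.805): [(46.4661, 48.9858) (52.6137, 36.2575) (84.4072, 39.9242) (69.299, 62) (46.6124, 62)]  |A|=711.5713
8. ⊥bis P4·P7 via (61.655,34.3): [(46.4661, 48.9858) (47.744, 46.34) (58.5962, 36.9474) (84.4072, 39.9242) (69.299, 62) (46.6124, 62)]  |A|=679.7319
9. canonical 6-gon: [(46.4661, 48.9858) (47.744, 46.34) (58.5962, 36.9474) (84.4072, 39.9242) (69.299, 62) (46.6124, 62)]
10. shoelace: 679.7319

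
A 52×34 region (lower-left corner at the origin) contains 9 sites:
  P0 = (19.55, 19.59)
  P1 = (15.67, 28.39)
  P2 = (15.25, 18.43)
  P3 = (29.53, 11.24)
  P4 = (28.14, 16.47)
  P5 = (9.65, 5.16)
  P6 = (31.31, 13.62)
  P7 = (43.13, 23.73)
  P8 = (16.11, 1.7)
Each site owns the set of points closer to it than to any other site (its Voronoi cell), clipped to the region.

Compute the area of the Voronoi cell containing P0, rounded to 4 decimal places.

1. box [0,52]×[0,34]: [(0, 0) (52, 0) (52, 34) (0, 34)]
2. ⊥bis P0·P1 via (17.61,23.99): [(0, 16.2256) (0, 0) (52, 0) (52, 34) (40.3131, 34)]  |A|=1409.7293
3. ⊥bis P0·P2 via (17.4,19.01): [(16.2217, 23.3779) (22.5283, 0) (52, 0) (52, 34) (40.3131, 34)]  |A|=1014.7944
4. ⊥bis P0·P3 via (24.54,15.415): [(39.9589, 33.8438) (16.2217, 23.3779) (19.8742, 9.8384)]  |A|=179.8085
5. ⊥bis P0·P4 via (23.845,18.03): [(21.6334, 11.941) (27.6114, 28.3997) (16.2217, 23.3779) (19.8742, 9.8384)]  |A|=94.469
6. ⊥bis P0·P5 via (14.6,12.375): [(21.6334, 11.941) (27.6114, 28.3997) (16.2217, 23.3779) (19.8742, 9.8384)]  |A|=94.469
7. ⊥bis P0·P6 via (25.43,16.605): [(21.6334, 11.941) (27.6114, 28.3997) (16.2217, 23.3779) (19.8742, 9.8384)]  |A|=94.469
8. ⊥bis P0·P7 via (31.34,21.66): [(21.6334, 11.941) (27.6114, 28.3997) (16.2217, 23.3779) (19.8742, 9.8384)]  |A|=94.469
9. ⊥bis P0·P8 via (17.83,10.645): [(20.1722, 10.1946) (21.6334, 11.941) (27.6114, 28.3997) (16.2217, 23.3779) (19.7565, 10.2746)]  |A|=94.3831
10. canonical 5-gon: [(20.1722, 10.1946) (21.6334, 11.941) (27.6114, 28.3997) (16.2217, 23.3779) (19.7565, 10.2746)]
11. shoelace: 94.3831

Area of P0's cell: 94.3831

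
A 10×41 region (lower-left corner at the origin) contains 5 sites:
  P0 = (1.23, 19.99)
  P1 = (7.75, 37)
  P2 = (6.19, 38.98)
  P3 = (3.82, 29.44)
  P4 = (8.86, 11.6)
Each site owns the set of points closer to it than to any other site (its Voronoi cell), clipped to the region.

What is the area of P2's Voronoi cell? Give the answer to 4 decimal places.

Area of P2's cell: 41.4085

1. box [0,10]×[0,41]: [(0, 0) (10, 0) (10, 41) (0, 41)]
2. ⊥bis P2·P0 via (3.71,29.485): [(0, 30.454) (10, 27.8421) (10, 41) (0, 41)]  |A|=118.5194
3. ⊥bis P2·P1 via (6.97,37.99): [(0, 32.4985) (10, 40.3773) (10, 41) (0, 41)]  |A|=45.6212
4. ⊥bis P2·P3 via (5.005,34.21): [(0, 35.4534) (2.8514, 34.745) (10, 40.3773) (10, 41) (0, 41)]  |A|=41.4085
5. ⊥bis P2·P4 via (7.525,25.29): [(0, 35.4534) (2.8514, 34.745) (10, 40.3773) (10, 41) (0, 41)]  |A|=41.4085
6. canonical 5-gon: [(0, 35.4534) (2.8514, 34.745) (10, 40.3773) (10, 41) (0, 41)]
7. shoelace: 41.4085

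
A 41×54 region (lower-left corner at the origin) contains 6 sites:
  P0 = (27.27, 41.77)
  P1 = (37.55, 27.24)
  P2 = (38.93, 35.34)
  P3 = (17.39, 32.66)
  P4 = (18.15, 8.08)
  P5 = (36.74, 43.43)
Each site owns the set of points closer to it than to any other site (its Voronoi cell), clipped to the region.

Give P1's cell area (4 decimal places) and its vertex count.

Area of P1's cell: 293.3588 (5 vertices)

1. box [0,41]×[0,54]: [(0, 0) (41, 0) (41, 54) (0, 54)]
2. ⊥bis P1·P0 via (32.41,34.505): [(0, 11.5749) (0, 0) (41, 0) (41, 40.5824)]  |A|=1069.2248
3. ⊥bis P1·P2 via (38.24,31.29): [(29.8792, 32.7144) (0, 11.5749) (0, 0) (41, 0) (41, 30.8198)]  |A|=1014.9404
4. ⊥bis P1·P3 via (27.47,29.95): [(29.8792, 32.7144) (27.8219, 31.2589) (19.418, 0) (41, 0) (41, 30.8198)]  |A|=550.4307
5. ⊥bis P1·P4 via (27.85,17.66): [(29.8792, 32.7144) (27.8219, 31.2589) (24.9541, 20.5921) (41, 4.3453) (41, 30.8198)]  |A|=293.3588
6. ⊥bis P1·P5 via (37.145,35.335): [(29.8792, 32.7144) (27.8219, 31.2589) (24.9541, 20.5921) (41, 4.3453) (41, 30.8198)]  |A|=293.3588
7. canonical 5-gon: [(29.8792, 32.7144) (27.8219, 31.2589) (24.9541, 20.5921) (41, 4.3453) (41, 30.8198)]
8. shoelace: 293.3588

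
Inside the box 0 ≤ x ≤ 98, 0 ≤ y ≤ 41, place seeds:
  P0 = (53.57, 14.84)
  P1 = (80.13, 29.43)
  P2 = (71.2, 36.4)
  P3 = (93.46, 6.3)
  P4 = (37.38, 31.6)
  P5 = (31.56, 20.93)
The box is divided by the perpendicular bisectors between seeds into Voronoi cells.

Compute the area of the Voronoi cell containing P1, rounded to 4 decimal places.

1. box [0,98]×[0,41]: [(0, 0) (98, 0) (98, 41) (0, 41)]
2. ⊥bis P1·P0 via (66.85,22.135): [(79.0092, 0) (98, 0) (98, 41) (56.487, 41)]  |A|=1240.3262
3. ⊥bis P1·P2 via (75.665,32.915): [(67.0157, 21.8334) (79.0092, 0) (98, 0) (98, 41) (81.9755, 41)]  |A|=996.0632
4. ⊥bis P1·P3 via (86.795,17.865): [(67.0157, 21.8334) (73.4275, 10.1612) (98, 24.3225) (98, 41) (81.9755, 41)]  |A|=600.7459
5. ⊥bis P1·P4 via (58.755,30.515): [(67.0157, 21.8334) (73.4275, 10.1612) (98, 24.3225) (98, 41) (81.9755, 41)]  |A|=600.7459
6. ⊥bis P1·P5 via (55.845,25.18): [(67.0157, 21.8334) (73.4275, 10.1612) (98, 24.3225) (98, 41) (81.9755, 41)]  |A|=600.7459
7. canonical 5-gon: [(67.0157, 21.8334) (73.4275, 10.1612) (98, 24.3225) (98, 41) (81.9755, 41)]
8. shoelace: 600.7459

Area of P1's cell: 600.7459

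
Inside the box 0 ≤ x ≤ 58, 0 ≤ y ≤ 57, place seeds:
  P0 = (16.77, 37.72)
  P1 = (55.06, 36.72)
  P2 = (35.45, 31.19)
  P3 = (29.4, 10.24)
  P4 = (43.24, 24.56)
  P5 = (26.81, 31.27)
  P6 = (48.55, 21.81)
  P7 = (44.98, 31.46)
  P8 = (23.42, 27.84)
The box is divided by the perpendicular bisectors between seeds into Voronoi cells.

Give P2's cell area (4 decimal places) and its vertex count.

1. box [0,58]×[0,57]: [(0, 0) (58, 0) (58, 57) (0, 57)]
2. ⊥bis P2·P0 via (26.11,34.455): [(14.0655, 0) (58, 0) (58, 57) (33.9911, 57)]  |A|=1936.3869
3. ⊥bis P2·P1 via (45.255,33.955): [(14.0655, 0) (54.8303, 0) (38.7563, 57) (33.9911, 57)]  |A|=1297.6052
4. ⊥bis P2·P3 via (32.425,20.715): [(22.3263, 23.6313) (50.4571, 15.5076) (38.7563, 57) (33.9911, 57)]  |A|=615.5847
5. ⊥bis P2·P4 via (39.345,27.875): [(22.3263, 23.6313) (33.0882, 20.5235) (45.072, 34.604) (38.7563, 57) (33.9911, 57)]  |A|=463.2484
6. ⊥bis P2·P5 via (31.13,31.23): [(31.2973, 49.2939) (31.0364, 21.116) (33.0882, 20.5235) (45.072, 34.604) (38.7563, 57) (33.9911, 57)]  |A|=340.2055
7. ⊥bis P2·P6 via (42,26.5): [(31.2973, 49.2939) (31.0364, 21.116) (33.0882, 20.5235) (45.072, 34.604) (38.7563, 57) (33.9911, 57)]  |A|=340.2055
8. ⊥bis P2·P7 via (40.215,31.325): [(31.2973, 49.2939) (31.0364, 21.116) (33.0882, 20.5235) (40.2816, 28.9754) (39.5693, 54.1173) (38.7563, 57) (33.9911, 57)]  |A|=277.9809
9. ⊥bis P2·P8 via (29.435,29.515): [(31.2973, 49.2939) (31.0601, 23.6792) (31.8384, 20.8844) (33.0882, 20.5235) (40.2816, 28.9754) (39.5693, 54.1173) (38.7563, 57) (33.9911, 57)]  |A|=276.9503
10. canonical 8-gon: [(31.2973, 49.2939) (31.0601, 23.6792) (31.8384, 20.8844) (33.0882, 20.5235) (40.2816, 28.9754) (39.5693, 54.1173) (38.7563, 57) (33.9911, 57)]
11. shoelace: 276.9503

Area of P2's cell: 276.9503 (8 vertices)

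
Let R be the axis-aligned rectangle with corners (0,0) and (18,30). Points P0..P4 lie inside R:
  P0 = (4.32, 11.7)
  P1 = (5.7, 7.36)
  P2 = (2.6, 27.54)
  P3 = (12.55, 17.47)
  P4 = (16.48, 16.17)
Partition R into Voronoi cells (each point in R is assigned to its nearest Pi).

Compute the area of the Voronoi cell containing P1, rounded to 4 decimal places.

1. box [0,18]×[0,30]: [(0, 0) (18, 0) (18, 30) (0, 30)]
2. ⊥bis P1·P0 via (5.01,9.53): [(0, 7.937) (0, 0) (18, 0) (18, 13.6605)]  |A|=194.3768
3. ⊥bis P1·P2 via (4.15,17.45): [(0, 7.937) (0, 0) (18, 0) (18, 13.6605)]  |A|=194.3768
4. ⊥bis P1·P3 via (9.125,12.415): [(10.7086, 11.342) (0, 7.937) (0, 0) (18, 0) (18, 6.4018)]  |A|=167.9139
5. ⊥bis P1·P4 via (11.09,11.765): [(12.3378, 10.2382) (10.7086, 11.342) (0, 7.937) (0, 0) (18, 0) (18, 3.3099)]  |A|=159.1604
6. canonical 6-gon: [(12.3378, 10.2382) (10.7086, 11.342) (0, 7.937) (0, 0) (18, 0) (18, 3.3099)]
7. shoelace: 159.1604

Area of P1's cell: 159.1604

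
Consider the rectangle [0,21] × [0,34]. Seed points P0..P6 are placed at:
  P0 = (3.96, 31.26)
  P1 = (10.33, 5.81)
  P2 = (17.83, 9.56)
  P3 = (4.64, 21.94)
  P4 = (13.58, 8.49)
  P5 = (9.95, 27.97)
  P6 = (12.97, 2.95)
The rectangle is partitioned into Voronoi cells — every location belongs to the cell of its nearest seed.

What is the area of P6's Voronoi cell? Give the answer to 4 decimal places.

1. box [0,21]×[0,34]: [(0, 0) (21, 0) (21, 34) (0, 34)]
2. ⊥bis P6·P0 via (8.465,17.105): [(0, 14.4109) (0, 0) (21, 0) (21, 21.0944)]  |A|=372.8059
3. ⊥bis P6·P1 via (11.65,4.38): [(6.905, 0) (21, 0) (21, 13.0108)]  |A|=91.6934
4. ⊥bis P6·P2 via (15.4,6.255): [(14.4433, 6.9584) (6.905, 0) (21, 0) (21, 2.1376)]  |A|=56.0473
5. ⊥bis P6·P3 via (8.805,12.445): [(14.4433, 6.9584) (6.905, 0) (21, 0) (21, 2.1376)]  |A|=56.0473
6. ⊥bis P6·P4 via (13.275,5.72): [(16.6301, 5.3506) (13.1201, 5.7371) (6.905, 0) (21, 0) (21, 2.1376)]  |A|=53.6481
7. ⊥bis P6·P5 via (11.46,15.46): [(16.6301, 5.3506) (13.1201, 5.7371) (6.905, 0) (21, 0) (21, 2.1376)]  |A|=53.6481
8. canonical 5-gon: [(16.6301, 5.3506) (13.1201, 5.7371) (6.905, 0) (21, 0) (21, 2.1376)]
9. shoelace: 53.6481

Area of P6's cell: 53.6481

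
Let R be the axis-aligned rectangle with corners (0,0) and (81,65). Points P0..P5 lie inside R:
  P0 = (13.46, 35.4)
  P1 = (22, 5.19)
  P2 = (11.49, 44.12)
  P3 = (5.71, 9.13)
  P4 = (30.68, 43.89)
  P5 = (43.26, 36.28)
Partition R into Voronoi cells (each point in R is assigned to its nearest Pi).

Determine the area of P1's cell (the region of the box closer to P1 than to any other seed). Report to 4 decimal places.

1. box [0,81]×[0,65]: [(0, 0) (81, 0) (81, 65) (0, 65)]
2. ⊥bis P1·P0 via (17.73,20.295): [(0, 15.2829) (0, 0) (81, 0) (81, 38.1807)]  |A|=2165.276
3. ⊥bis P1·P2 via (16.745,24.655): [(0, 15.2829) (0, 0) (81, 0) (81, 38.1807)]  |A|=2165.276
4. ⊥bis P1·P3 via (13.855,7.16): [(16.9807, 20.0832) (12.1232, 0) (81, 0) (81, 38.1807)]  |A|=1913.782
5. ⊥bis P1·P4 via (26.34,24.54): [(29.9123, 23.7388) (16.9807, 20.0832) (12.1232, 0) (81, 0) (81, 12.2803)]  |A|=1252.1877
6. ⊥bis P1·P5 via (32.63,20.735): [(28.7272, 23.4038) (16.9807, 20.0832) (12.1232, 0) (62.9523, 0)]  |A|=704.6851
7. canonical 4-gon: [(28.7272, 23.4038) (16.9807, 20.0832) (12.1232, 0) (62.9523, 0)]
8. shoelace: 704.6851

Area of P1's cell: 704.6851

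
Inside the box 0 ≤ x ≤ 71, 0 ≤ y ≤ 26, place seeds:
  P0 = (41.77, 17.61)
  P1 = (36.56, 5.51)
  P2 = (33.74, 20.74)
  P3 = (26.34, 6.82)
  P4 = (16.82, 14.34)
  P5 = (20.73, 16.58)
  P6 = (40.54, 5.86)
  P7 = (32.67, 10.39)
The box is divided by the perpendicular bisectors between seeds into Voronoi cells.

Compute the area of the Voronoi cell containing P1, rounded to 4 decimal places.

1. box [0,71]×[0,26]: [(0, 0) (71, 0) (71, 26) (0, 26)]
2. ⊥bis P1·P0 via (39.165,11.56): [(0, 0) (66.0126, 0) (5.6287, 26) (0, 26)]  |A|=931.3372
3. ⊥bis P1·P2 via (35.15,13.125): [(0, 6.6166) (0, 0) (66.0126, 0) (35.416, 13.1742)]  |A|=551.9998
4. ⊥bis P1·P3 via (31.45,6.165): [(32.2739, 12.5925) (30.6598, 0) (66.0126, 0) (35.416, 13.1742)]  |A|=252.1874
5. ⊥bis P1·P4 via (26.69,9.925): [(32.2739, 12.5925) (30.6598, 0) (66.0126, 0) (35.416, 13.1742)]  |A|=252.1874
6. ⊥bis P1·P5 via (28.645,11.045): [(32.2739, 12.5925) (30.6598, 0) (66.0126, 0) (35.416, 13.1742)]  |A|=252.1874
7. ⊥bis P1·P6 via (38.55,5.685): [(32.2739, 12.5925) (30.6598, 0) (39.0499, 0) (37.9888, 12.0664) (35.416, 13.1742)]  |A|=89.5157
8. ⊥bis P1·P7 via (34.615,7.95): [(31.3446, 5.3431) (30.6598, 0) (39.0499, 0) (38.1061, 10.7329)]  |A|=61.2431
9. canonical 4-gon: [(31.3446, 5.3431) (30.6598, 0) (39.0499, 0) (38.1061, 10.7329)]
10. shoelace: 61.2431

Area of P1's cell: 61.2431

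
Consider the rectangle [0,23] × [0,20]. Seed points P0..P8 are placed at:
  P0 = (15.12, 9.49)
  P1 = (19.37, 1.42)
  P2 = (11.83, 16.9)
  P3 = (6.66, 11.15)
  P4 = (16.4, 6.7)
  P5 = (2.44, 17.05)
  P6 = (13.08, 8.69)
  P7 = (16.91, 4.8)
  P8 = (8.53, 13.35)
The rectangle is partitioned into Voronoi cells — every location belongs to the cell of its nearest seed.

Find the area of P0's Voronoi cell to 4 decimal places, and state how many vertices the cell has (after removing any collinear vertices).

Area of P0's cell: 56.7467 (5 vertices)

1. box [0,23]×[0,20]: [(0, 0) (23, 0) (23, 20) (0, 20)]
2. ⊥bis P0·P1 via (17.245,5.455): [(0, 0) (6.8869, 0) (23, 8.4858) (23, 20) (0, 20)]  |A|=391.6336
3. ⊥bis P0·P2 via (13.475,13.195): [(0, 7.2122) (0, 0) (6.8869, 0) (23, 8.4858) (23, 17.424)]  |A|=214.9502
4. ⊥bis P0·P3 via (10.89,10.32): [(11.2613, 12.2121) (9.093, 1.1618) (23, 8.4858) (23, 17.424)]  |A|=121.3598
5. ⊥bis P0·P4 via (15.76,8.095): [(11.2613, 12.2121) (9.9285, 5.4196) (23, 11.4166) (23, 17.424)]  |A|=75.658
6. ⊥bis P0·P5 via (8.78,13.27): [(11.2613, 12.2121) (9.9285, 5.4196) (23, 11.4166) (23, 17.424)]  |A|=75.658
7. ⊥bis P0·P6 via (14.1,9.09): [(12.6362, 12.8226) (14.6838, 7.6013) (23, 11.4166) (23, 17.424)]  |A|=56.7468
8. ⊥bis P0·P7 via (16.015,7.145): [(12.6362, 12.8226) (14.6838, 7.6013) (23, 11.4166) (23, 17.424)]  |A|=56.7468
9. ⊥bis P0·P8 via (11.825,11.42): [(12.6502, 12.8288) (12.6404, 12.812) (14.6838, 7.6013) (23, 11.4166) (23, 17.424)]  |A|=56.7467
10. canonical 5-gon: [(12.6502, 12.8288) (12.6404, 12.812) (14.6838, 7.6013) (23, 11.4166) (23, 17.424)]
11. shoelace: 56.7467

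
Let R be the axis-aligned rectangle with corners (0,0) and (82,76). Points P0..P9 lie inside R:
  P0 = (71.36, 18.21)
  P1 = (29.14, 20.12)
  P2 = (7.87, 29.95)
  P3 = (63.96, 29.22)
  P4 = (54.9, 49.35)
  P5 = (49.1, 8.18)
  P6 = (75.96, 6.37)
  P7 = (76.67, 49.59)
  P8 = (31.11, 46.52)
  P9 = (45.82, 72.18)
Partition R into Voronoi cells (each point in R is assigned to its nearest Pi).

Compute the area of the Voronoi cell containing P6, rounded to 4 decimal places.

Area of P6's cell: 230.5007

1. box [0,82]×[0,76]: [(0, 0) (82, 0) (82, 76) (0, 76)]
2. ⊥bis P6·P0 via (73.66,12.29): [(42.0266, 0) (82, 0) (82, 15.5302)]  |A|=310.3974
3. ⊥bis P6·P1 via (52.55,13.245): [(49.5146, 2.9092) (48.6602, 0) (82, 0) (82, 15.5302)]  |A|=300.7482
4. ⊥bis P6·P2 via (41.915,18.16): [(49.5146, 2.9092) (48.6602, 0) (82, 0) (82, 15.5302)]  |A|=300.7482
5. ⊥bis P6·P3 via (69.96,17.795): [(49.5146, 2.9092) (48.6602, 0) (82, 0) (82, 15.5302)]  |A|=300.7482
6. ⊥bis P6·P4 via (65.43,27.86): [(49.5146, 2.9092) (48.6602, 0) (82, 0) (82, 15.5302)]  |A|=300.7482
7. ⊥bis P6·P5 via (62.53,7.275): [(62.5778, 7.9844) (62.0398, 0) (82, 0) (82, 15.5302)]  |A|=230.5007
8. ⊥bis P6·P7 via (76.315,27.98): [(62.5778, 7.9844) (62.0398, 0) (82, 0) (82, 15.5302)]  |A|=230.5007
9. ⊥bis P6·P8 via (53.535,26.445): [(62.5778, 7.9844) (62.0398, 0) (82, 0) (82, 15.5302)]  |A|=230.5007
10. ⊥bis P6·P9 via (60.89,39.275): [(62.5778, 7.9844) (62.0398, 0) (82, 0) (82, 15.5302)]  |A|=230.5007
11. canonical 4-gon: [(62.5778, 7.9844) (62.0398, 0) (82, 0) (82, 15.5302)]
12. shoelace: 230.5007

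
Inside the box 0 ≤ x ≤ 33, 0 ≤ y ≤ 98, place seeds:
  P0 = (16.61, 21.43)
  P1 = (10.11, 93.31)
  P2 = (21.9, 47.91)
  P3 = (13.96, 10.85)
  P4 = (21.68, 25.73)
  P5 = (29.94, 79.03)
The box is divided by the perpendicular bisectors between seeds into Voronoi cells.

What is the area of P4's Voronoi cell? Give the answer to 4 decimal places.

Area of P4's cell: 363.6730

1. box [0,33]×[0,98]: [(0, 0) (33, 0) (33, 98) (0, 98)]
2. ⊥bis P4·P0 via (19.145,23.58): [(0, 46.1533) (33, 7.244) (33, 98) (0, 98)]  |A|=2352.9449
3. ⊥bis P4·P1 via (15.895,59.52): [(0, 56.7987) (0, 46.1533) (33, 7.244) (33, 62.4485)]  |A|=1086.523
4. ⊥bis P4·P2 via (21.79,36.82): [(7.7981, 36.9588) (33, 7.244) (33, 36.7088)]  |A|=371.2847
5. ⊥bis P4·P3 via (17.82,18.29): [(7.7981, 36.9588) (28.1983, 12.9056) (33, 10.4144) (33, 36.7088)]  |A|=363.673
6. ⊥bis P4·P5 via (25.81,52.38): [(7.7981, 36.9588) (28.1983, 12.9056) (33, 10.4144) (33, 36.7088)]  |A|=363.673
7. canonical 4-gon: [(7.7981, 36.9588) (28.1983, 12.9056) (33, 10.4144) (33, 36.7088)]
8. shoelace: 363.673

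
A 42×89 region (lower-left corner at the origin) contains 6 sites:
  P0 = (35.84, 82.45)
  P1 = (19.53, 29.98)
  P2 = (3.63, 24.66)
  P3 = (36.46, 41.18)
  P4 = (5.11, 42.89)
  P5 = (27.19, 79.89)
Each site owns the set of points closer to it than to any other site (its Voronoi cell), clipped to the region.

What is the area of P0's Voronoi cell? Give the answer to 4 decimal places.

Area of P0's cell: 238.4244

1. box [0,42]×[0,89]: [(0, 0) (42, 0) (42, 89) (0, 89)]
2. ⊥bis P0·P1 via (27.685,56.215): [(0, 64.8207) (42, 51.7653) (42, 89) (0, 89)]  |A|=1289.6942
3. ⊥bis P0·P2 via (19.735,53.555): [(0, 64.8207) (42, 51.7653) (42, 89) (0, 89)]  |A|=1289.6942
4. ⊥bis P0·P3 via (36.15,61.815): [(0, 64.8207) (10.8903, 61.4355) (42, 61.9029) (42, 89) (0, 89)]  |A|=1132.0053
5. ⊥bis P0·P4 via (20.475,62.67): [(0, 78.5749) (21.8522, 61.6002) (42, 61.9029) (42, 89) (0, 89)]  |A|=962.2754
6. ⊥bis P0·P5 via (31.515,81.17): [(37.2383, 61.8314) (42, 61.9029) (42, 89) (29.1977, 89)]  |A|=238.4244
7. canonical 4-gon: [(37.2383, 61.8314) (42, 61.9029) (42, 89) (29.1977, 89)]
8. shoelace: 238.4244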